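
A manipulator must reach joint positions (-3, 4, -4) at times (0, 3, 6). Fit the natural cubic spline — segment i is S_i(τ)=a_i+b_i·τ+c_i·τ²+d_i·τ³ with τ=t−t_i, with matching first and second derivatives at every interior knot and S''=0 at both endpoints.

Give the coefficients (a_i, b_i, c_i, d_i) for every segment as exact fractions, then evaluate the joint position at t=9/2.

Δ: Δ0=7/3, Δ1=-8/3
row 1: diag=12, rhs=-30; c'=1/4, d'=-5/2
back: M1=-5/2
M: M0=0, M1=-5/2, M2=0
seg 0: a=-3, c=M0/2=0, d=(M1−M0)/(6·3)=-5/36, b=Δ0−h0·(2M0+M1)/6=43/12
seg 1: a=4, c=M1/2=-5/4, d=(M2−M1)/(6·3)=5/36, b=Δ1−h1·(2M1+M2)/6=-1/6
t_q=9/2 → seg 1, τ=3/2; S=4+-1/6·τ+-5/4·τ²+5/36·τ³=45/32

  seg 0: a=-3 b=43/12 c=0 d=-5/36
  seg 1: a=4 b=-1/6 c=-5/4 d=5/36
S(9/2) = 45/32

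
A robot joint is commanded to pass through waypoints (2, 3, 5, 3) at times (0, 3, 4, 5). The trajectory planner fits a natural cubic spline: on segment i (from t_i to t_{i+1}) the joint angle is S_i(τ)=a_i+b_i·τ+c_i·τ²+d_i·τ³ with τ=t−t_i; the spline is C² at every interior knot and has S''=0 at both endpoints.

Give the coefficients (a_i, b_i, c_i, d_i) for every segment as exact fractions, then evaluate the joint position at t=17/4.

Δ: Δ0=1/3, Δ1=2, Δ2=-2
row 1: diag=8, rhs=10; c'=1/8, d'=5/4
row 2: denom=4−1·1/8=31/8; d'=(-24−1·5/4)/(31/8)=-202/31
back: M2=-202/31
back: M1=5/4−1/8·-202/31=64/31
M: M0=0, M1=64/31, M2=-202/31, M3=0
seg 0: a=2, c=M0/2=0, d=(M1−M0)/(6·3)=32/279, b=Δ0−h0·(2M0+M1)/6=-65/93
seg 1: a=3, c=M1/2=32/31, d=(M2−M1)/(6·1)=-133/93, b=Δ1−h1·(2M1+M2)/6=223/93
seg 2: a=5, c=M2/2=-101/31, d=(M3−M2)/(6·1)=101/93, b=Δ2−h2·(2M2+M3)/6=16/93
t_q=17/4 → seg 2, τ=1/4; S=5+16/93·τ+-101/31·τ²+101/93·τ³=9635/1984

  seg 0: a=2 b=-65/93 c=0 d=32/279
  seg 1: a=3 b=223/93 c=32/31 d=-133/93
  seg 2: a=5 b=16/93 c=-101/31 d=101/93
S(17/4) = 9635/1984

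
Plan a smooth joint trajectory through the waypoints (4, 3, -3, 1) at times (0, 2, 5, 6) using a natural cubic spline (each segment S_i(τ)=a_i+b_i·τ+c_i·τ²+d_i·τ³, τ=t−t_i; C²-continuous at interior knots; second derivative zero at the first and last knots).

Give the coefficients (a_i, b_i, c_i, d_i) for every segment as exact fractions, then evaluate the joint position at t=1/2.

  seg 0: a=4 b=49/142 c=0 d=-15/71
  seg 1: a=3 b=-311/142 c=-90/71 d=63/142
  seg 2: a=-3 b=155/71 c=387/142 d=-129/142
S(1/2) = 2355/568

Δ: Δ0=-1/2, Δ1=-2, Δ2=4
row 1: diag=10, rhs=-9; c'=3/10, d'=-9/10
row 2: denom=8−3·3/10=71/10; d'=(36−3·-9/10)/(71/10)=387/71
back: M2=387/71
back: M1=-9/10−3/10·387/71=-180/71
M: M0=0, M1=-180/71, M2=387/71, M3=0
seg 0: a=4, c=M0/2=0, d=(M1−M0)/(6·2)=-15/71, b=Δ0−h0·(2M0+M1)/6=49/142
seg 1: a=3, c=M1/2=-90/71, d=(M2−M1)/(6·3)=63/142, b=Δ1−h1·(2M1+M2)/6=-311/142
seg 2: a=-3, c=M2/2=387/142, d=(M3−M2)/(6·1)=-129/142, b=Δ2−h2·(2M2+M3)/6=155/71
t_q=1/2 → seg 0, τ=1/2; S=4+49/142·τ+0·τ²+-15/71·τ³=2355/568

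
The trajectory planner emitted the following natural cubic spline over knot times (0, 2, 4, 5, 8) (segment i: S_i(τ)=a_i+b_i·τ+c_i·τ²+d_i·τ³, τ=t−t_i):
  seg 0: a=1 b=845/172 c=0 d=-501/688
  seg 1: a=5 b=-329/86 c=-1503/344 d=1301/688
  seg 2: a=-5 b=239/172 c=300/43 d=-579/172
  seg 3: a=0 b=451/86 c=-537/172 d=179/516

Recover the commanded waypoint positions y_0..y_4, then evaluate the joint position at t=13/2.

y_0 = S_0(0) = a_0 = 1
y_1 = S_1(0) = a_1 = 5
y_2 = S_2(0) = a_2 = -5
y_3 = S_3(0) = a_3 = 0
y_4 = S_3(3) = -3
t_q=13/2 is in segment 3 (τ=3/2); S_3(τ)=2769/1376

y_0=1 y_1=5 y_2=-5 y_3=0 y_4=-3
S(13/2) = 2769/1376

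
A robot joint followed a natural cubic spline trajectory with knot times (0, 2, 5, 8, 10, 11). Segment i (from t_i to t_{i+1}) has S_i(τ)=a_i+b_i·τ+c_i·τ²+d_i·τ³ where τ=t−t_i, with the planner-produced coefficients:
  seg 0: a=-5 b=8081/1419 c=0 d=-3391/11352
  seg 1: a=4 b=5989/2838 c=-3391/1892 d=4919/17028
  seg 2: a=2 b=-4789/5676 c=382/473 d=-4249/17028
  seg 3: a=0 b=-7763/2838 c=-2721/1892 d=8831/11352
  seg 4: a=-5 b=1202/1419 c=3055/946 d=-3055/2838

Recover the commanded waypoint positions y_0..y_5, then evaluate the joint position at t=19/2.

y_0 = S_0(0) = a_0 = -5
y_1 = S_1(0) = a_1 = 4
y_2 = S_2(0) = a_2 = 2
y_3 = S_3(0) = a_3 = 0
y_4 = S_4(0) = a_4 = -5
y_5 = S_4(1) = -2
t_q=19/2 is in segment 3 (τ=3/2); S_3(τ)=-142685/30272

y_0=-5 y_1=4 y_2=2 y_3=0 y_4=-5 y_5=-2
S(19/2) = -142685/30272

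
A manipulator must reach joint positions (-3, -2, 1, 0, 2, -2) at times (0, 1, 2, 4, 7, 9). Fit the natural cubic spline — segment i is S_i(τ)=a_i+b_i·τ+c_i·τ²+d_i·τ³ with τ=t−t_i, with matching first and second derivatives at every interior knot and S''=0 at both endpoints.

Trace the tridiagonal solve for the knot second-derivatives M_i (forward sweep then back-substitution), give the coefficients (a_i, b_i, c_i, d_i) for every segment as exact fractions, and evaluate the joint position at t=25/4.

  seg 0: a=-3 b=3379/11598 c=0 d=8219/11598
  seg 1: a=-2 b=14018/5799 c=8219/3866 d=-17899/11598
  seg 2: a=1 b=23653/11598 c=-4840/1933 d=7157/11598
  seg 3: a=0 b=-6623/11598 c=2317/1933 d=-1013/3866
  seg 4: a=2 b=-2632/5799 c=-4483/3866 d=4483/23196
S(25/4) = 445035/247424

Δ: Δ0=1, Δ1=3, Δ2=-1/2, Δ3=2/3, Δ4=-2
row 1: diag=4, rhs=12; c'=1/4, d'=3
row 2: denom=6−1·1/4=23/4; d'=(-21−1·3)/(23/4)=-96/23
row 3: denom=10−2·8/23=214/23; d'=(7−2·-96/23)/(214/23)=353/214
row 4: denom=10−3·69/214=1933/214; d'=(-16−3·353/214)/(1933/214)=-4483/1933
back: M4=-4483/1933
back: M3=353/214−69/214·-4483/1933=4634/1933
back: M2=-96/23−8/23·4634/1933=-9680/1933
back: M1=3−1/4·-9680/1933=8219/1933
M: M0=0, M1=8219/1933, M2=-9680/1933, M3=4634/1933, M4=-4483/1933, M5=0
seg 0: a=-3, c=M0/2=0, d=(M1−M0)/(6·1)=8219/11598, b=Δ0−h0·(2M0+M1)/6=3379/11598
seg 1: a=-2, c=M1/2=8219/3866, d=(M2−M1)/(6·1)=-17899/11598, b=Δ1−h1·(2M1+M2)/6=14018/5799
seg 2: a=1, c=M2/2=-4840/1933, d=(M3−M2)/(6·2)=7157/11598, b=Δ2−h2·(2M2+M3)/6=23653/11598
seg 3: a=0, c=M3/2=2317/1933, d=(M4−M3)/(6·3)=-1013/3866, b=Δ3−h3·(2M3+M4)/6=-6623/11598
seg 4: a=2, c=M4/2=-4483/3866, d=(M5−M4)/(6·2)=4483/23196, b=Δ4−h4·(2M4+M5)/6=-2632/5799
t_q=25/4 → seg 3, τ=9/4; S=0+-6623/11598·τ+2317/1933·τ²+-1013/3866·τ³=445035/247424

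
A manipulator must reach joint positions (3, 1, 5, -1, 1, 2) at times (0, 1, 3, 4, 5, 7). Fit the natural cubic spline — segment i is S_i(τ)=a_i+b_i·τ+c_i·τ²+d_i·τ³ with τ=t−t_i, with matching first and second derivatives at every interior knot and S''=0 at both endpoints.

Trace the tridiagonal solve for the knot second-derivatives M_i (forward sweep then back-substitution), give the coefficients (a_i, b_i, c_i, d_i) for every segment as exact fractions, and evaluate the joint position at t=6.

  seg 0: a=3 b=-479/140 c=0 d=199/140
  seg 1: a=1 b=59/70 c=597/140 d=-129/70
  seg 2: a=5 b=-59/14 c=-951/140 d=701/140
  seg 3: a=-1 b=-389/140 c=288/35 d=-69/20
  seg 4: a=1 b=233/70 c=-297/140 d=99/280
S(6) = 717/280

Δ: Δ0=-2, Δ1=2, Δ2=-6, Δ3=2, Δ4=1/2
row 1: diag=6, rhs=24; c'=1/3, d'=4
row 2: denom=6−2·1/3=16/3; d'=(-48−2·4)/(16/3)=-21/2
row 3: denom=4−1·3/16=61/16; d'=(48−1·-21/2)/(61/16)=936/61
row 4: denom=6−1·16/61=350/61; d'=(-9−1·936/61)/(350/61)=-297/70
back: M4=-297/70
back: M3=936/61−16/61·-297/70=576/35
back: M2=-21/2−3/16·576/35=-951/70
back: M1=4−1/3·-951/70=597/70
M: M0=0, M1=597/70, M2=-951/70, M3=576/35, M4=-297/70, M5=0
seg 0: a=3, c=M0/2=0, d=(M1−M0)/(6·1)=199/140, b=Δ0−h0·(2M0+M1)/6=-479/140
seg 1: a=1, c=M1/2=597/140, d=(M2−M1)/(6·2)=-129/70, b=Δ1−h1·(2M1+M2)/6=59/70
seg 2: a=5, c=M2/2=-951/140, d=(M3−M2)/(6·1)=701/140, b=Δ2−h2·(2M2+M3)/6=-59/14
seg 3: a=-1, c=M3/2=288/35, d=(M4−M3)/(6·1)=-69/20, b=Δ3−h3·(2M3+M4)/6=-389/140
seg 4: a=1, c=M4/2=-297/140, d=(M5−M4)/(6·2)=99/280, b=Δ4−h4·(2M4+M5)/6=233/70
t_q=6 → seg 4, τ=1; S=1+233/70·τ+-297/140·τ²+99/280·τ³=717/280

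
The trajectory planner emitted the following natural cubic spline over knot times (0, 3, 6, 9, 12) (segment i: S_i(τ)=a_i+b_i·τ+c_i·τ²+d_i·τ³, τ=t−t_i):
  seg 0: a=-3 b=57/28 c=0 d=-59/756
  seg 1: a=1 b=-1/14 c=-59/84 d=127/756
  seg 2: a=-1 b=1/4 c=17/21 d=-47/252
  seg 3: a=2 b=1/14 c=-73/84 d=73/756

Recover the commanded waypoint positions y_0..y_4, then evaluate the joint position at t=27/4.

y_0=-3 y_1=1 y_2=-1 y_3=2 y_4=-3
S(27/4) = -781/1792

y_0 = S_0(0) = a_0 = -3
y_1 = S_1(0) = a_1 = 1
y_2 = S_2(0) = a_2 = -1
y_3 = S_3(0) = a_3 = 2
y_4 = S_3(3) = -3
t_q=27/4 is in segment 2 (τ=3/4); S_2(τ)=-781/1792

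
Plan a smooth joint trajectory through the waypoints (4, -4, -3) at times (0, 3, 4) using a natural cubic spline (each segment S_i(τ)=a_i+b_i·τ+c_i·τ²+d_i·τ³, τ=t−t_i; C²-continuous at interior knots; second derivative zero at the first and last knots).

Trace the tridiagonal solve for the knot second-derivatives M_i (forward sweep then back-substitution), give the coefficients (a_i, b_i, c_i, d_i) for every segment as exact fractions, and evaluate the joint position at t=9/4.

  seg 0: a=4 b=-97/24 c=0 d=11/72
  seg 1: a=-4 b=1/12 c=11/8 d=-11/24
S(9/4) = -1717/512

Δ: Δ0=-8/3, Δ1=1
row 1: diag=8, rhs=22; c'=1/8, d'=11/4
back: M1=11/4
M: M0=0, M1=11/4, M2=0
seg 0: a=4, c=M0/2=0, d=(M1−M0)/(6·3)=11/72, b=Δ0−h0·(2M0+M1)/6=-97/24
seg 1: a=-4, c=M1/2=11/8, d=(M2−M1)/(6·1)=-11/24, b=Δ1−h1·(2M1+M2)/6=1/12
t_q=9/4 → seg 0, τ=9/4; S=4+-97/24·τ+0·τ²+11/72·τ³=-1717/512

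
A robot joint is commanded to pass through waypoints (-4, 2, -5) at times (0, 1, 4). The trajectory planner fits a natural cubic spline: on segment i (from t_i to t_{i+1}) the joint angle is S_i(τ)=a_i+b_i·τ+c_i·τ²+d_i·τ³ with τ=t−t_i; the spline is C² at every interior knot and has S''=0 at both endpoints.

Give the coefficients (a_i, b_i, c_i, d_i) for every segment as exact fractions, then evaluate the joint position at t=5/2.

Δ: Δ0=6, Δ1=-7/3
row 1: diag=8, rhs=-50; c'=3/8, d'=-25/4
back: M1=-25/4
M: M0=0, M1=-25/4, M2=0
seg 0: a=-4, c=M0/2=0, d=(M1−M0)/(6·1)=-25/24, b=Δ0−h0·(2M0+M1)/6=169/24
seg 1: a=2, c=M1/2=-25/8, d=(M2−M1)/(6·3)=25/72, b=Δ1−h1·(2M1+M2)/6=47/12
t_q=5/2 → seg 1, τ=3/2; S=2+47/12·τ+-25/8·τ²+25/72·τ³=129/64

  seg 0: a=-4 b=169/24 c=0 d=-25/24
  seg 1: a=2 b=47/12 c=-25/8 d=25/72
S(5/2) = 129/64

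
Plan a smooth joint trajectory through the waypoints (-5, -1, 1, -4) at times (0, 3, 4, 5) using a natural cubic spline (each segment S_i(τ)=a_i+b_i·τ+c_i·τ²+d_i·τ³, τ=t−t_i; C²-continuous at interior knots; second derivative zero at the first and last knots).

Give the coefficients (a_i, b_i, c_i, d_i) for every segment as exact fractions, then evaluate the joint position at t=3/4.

  seg 0: a=-5 b=37/93 c=0 d=29/279
  seg 1: a=-1 b=298/93 c=29/31 d=-199/93
  seg 2: a=1 b=-125/93 c=-170/31 d=170/93
S(3/4) = -9241/1984

Δ: Δ0=4/3, Δ1=2, Δ2=-5
row 1: diag=8, rhs=4; c'=1/8, d'=1/2
row 2: denom=4−1·1/8=31/8; d'=(-42−1·1/2)/(31/8)=-340/31
back: M2=-340/31
back: M1=1/2−1/8·-340/31=58/31
M: M0=0, M1=58/31, M2=-340/31, M3=0
seg 0: a=-5, c=M0/2=0, d=(M1−M0)/(6·3)=29/279, b=Δ0−h0·(2M0+M1)/6=37/93
seg 1: a=-1, c=M1/2=29/31, d=(M2−M1)/(6·1)=-199/93, b=Δ1−h1·(2M1+M2)/6=298/93
seg 2: a=1, c=M2/2=-170/31, d=(M3−M2)/(6·1)=170/93, b=Δ2−h2·(2M2+M3)/6=-125/93
t_q=3/4 → seg 0, τ=3/4; S=-5+37/93·τ+0·τ²+29/279·τ³=-9241/1984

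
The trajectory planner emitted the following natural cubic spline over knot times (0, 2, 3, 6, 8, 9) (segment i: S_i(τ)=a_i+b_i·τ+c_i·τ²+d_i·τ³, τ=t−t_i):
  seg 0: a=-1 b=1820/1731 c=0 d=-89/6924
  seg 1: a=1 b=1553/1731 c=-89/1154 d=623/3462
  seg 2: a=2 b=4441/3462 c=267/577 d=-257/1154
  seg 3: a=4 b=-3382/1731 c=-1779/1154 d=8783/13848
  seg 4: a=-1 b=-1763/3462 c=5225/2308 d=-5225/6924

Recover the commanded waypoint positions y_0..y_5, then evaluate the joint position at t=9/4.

y_0=-1 y_1=1 y_2=2 y_3=4 y_4=-1 y_5=0
S(9/4) = 90273/73856

y_0 = S_0(0) = a_0 = -1
y_1 = S_1(0) = a_1 = 1
y_2 = S_2(0) = a_2 = 2
y_3 = S_3(0) = a_3 = 4
y_4 = S_4(0) = a_4 = -1
y_5 = S_4(1) = 0
t_q=9/4 is in segment 1 (τ=1/4); S_1(τ)=90273/73856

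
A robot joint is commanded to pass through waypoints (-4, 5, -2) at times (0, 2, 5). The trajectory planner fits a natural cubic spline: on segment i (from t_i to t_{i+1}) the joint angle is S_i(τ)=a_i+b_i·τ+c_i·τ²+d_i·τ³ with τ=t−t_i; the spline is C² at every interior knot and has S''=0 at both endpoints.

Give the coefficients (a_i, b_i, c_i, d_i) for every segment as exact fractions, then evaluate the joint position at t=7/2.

  seg 0: a=-4 b=88/15 c=0 d=-41/120
  seg 1: a=5 b=53/30 c=-41/20 d=41/180
S(7/2) = 609/160

Δ: Δ0=9/2, Δ1=-7/3
row 1: diag=10, rhs=-41; c'=3/10, d'=-41/10
back: M1=-41/10
M: M0=0, M1=-41/10, M2=0
seg 0: a=-4, c=M0/2=0, d=(M1−M0)/(6·2)=-41/120, b=Δ0−h0·(2M0+M1)/6=88/15
seg 1: a=5, c=M1/2=-41/20, d=(M2−M1)/(6·3)=41/180, b=Δ1−h1·(2M1+M2)/6=53/30
t_q=7/2 → seg 1, τ=3/2; S=5+53/30·τ+-41/20·τ²+41/180·τ³=609/160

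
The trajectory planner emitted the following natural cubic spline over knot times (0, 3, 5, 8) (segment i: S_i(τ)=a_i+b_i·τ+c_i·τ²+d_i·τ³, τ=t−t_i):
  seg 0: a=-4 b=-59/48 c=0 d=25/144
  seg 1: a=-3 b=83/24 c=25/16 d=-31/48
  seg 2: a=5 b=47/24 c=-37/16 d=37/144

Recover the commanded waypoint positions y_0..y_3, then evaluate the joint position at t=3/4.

y_0=-4 y_1=-3 y_2=5 y_3=-3
S(3/4) = -4965/1024

y_0 = S_0(0) = a_0 = -4
y_1 = S_1(0) = a_1 = -3
y_2 = S_2(0) = a_2 = 5
y_3 = S_2(3) = -3
t_q=3/4 is in segment 0 (τ=3/4); S_0(τ)=-4965/1024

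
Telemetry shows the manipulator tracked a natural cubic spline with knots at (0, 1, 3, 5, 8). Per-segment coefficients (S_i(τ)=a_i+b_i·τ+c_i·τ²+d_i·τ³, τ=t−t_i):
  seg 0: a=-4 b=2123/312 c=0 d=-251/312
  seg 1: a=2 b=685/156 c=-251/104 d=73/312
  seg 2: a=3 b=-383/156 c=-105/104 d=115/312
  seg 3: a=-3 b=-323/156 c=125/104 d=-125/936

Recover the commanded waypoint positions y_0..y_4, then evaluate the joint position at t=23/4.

y_0 = S_0(0) = a_0 = -4
y_1 = S_1(0) = a_1 = 2
y_2 = S_2(0) = a_2 = 3
y_3 = S_3(0) = a_3 = -3
y_4 = S_3(3) = -2
t_q=23/4 is in segment 3 (τ=3/4); S_3(τ)=-26179/6656

y_0=-4 y_1=2 y_2=3 y_3=-3 y_4=-2
S(23/4) = -26179/6656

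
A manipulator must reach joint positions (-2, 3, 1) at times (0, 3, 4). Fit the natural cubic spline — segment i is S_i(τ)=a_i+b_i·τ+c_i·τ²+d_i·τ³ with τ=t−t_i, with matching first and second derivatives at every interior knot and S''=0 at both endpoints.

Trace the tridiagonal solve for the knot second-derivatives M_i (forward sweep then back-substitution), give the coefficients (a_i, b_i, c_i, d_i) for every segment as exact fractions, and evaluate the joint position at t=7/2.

Δ: Δ0=5/3, Δ1=-2
row 1: diag=8, rhs=-22; c'=1/8, d'=-11/4
back: M1=-11/4
M: M0=0, M1=-11/4, M2=0
seg 0: a=-2, c=M0/2=0, d=(M1−M0)/(6·3)=-11/72, b=Δ0−h0·(2M0+M1)/6=73/24
seg 1: a=3, c=M1/2=-11/8, d=(M2−M1)/(6·1)=11/24, b=Δ1−h1·(2M1+M2)/6=-13/12
t_q=7/2 → seg 1, τ=1/2; S=3+-13/12·τ+-11/8·τ²+11/24·τ³=139/64

  seg 0: a=-2 b=73/24 c=0 d=-11/72
  seg 1: a=3 b=-13/12 c=-11/8 d=11/24
S(7/2) = 139/64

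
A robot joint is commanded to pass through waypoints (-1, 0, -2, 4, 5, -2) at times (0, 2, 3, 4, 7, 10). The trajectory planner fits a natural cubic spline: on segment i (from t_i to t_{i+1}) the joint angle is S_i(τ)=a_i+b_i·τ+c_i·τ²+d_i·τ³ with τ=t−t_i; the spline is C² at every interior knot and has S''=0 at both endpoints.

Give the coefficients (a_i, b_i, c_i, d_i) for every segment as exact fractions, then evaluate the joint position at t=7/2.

  seg 0: a=-1 b=2771/1286 c=0 d=-266/643
  seg 1: a=0 b=-3613/1286 c=-1596/643 d=4233/1286
  seg 2: a=-2 b=1351/643 c=9507/1286 d=-4493/1286
  seg 3: a=4 b=8237/1286 c=-1986/643 d=12323/34722
  seg 4: a=5 b=-1636/643 c=407/3858 d=-407/34722
S(7/2) = 4753/10288

Δ: Δ0=1/2, Δ1=-2, Δ2=6, Δ3=1/3, Δ4=-7/3
row 1: diag=6, rhs=-15; c'=1/6, d'=-5/2
row 2: denom=4−1·1/6=23/6; d'=(48−1·-5/2)/(23/6)=303/23
row 3: denom=8−1·6/23=178/23; d'=(-34−1·303/23)/(178/23)=-1085/178
row 4: denom=12−3·69/178=1929/178; d'=(-16−3·-1085/178)/(1929/178)=407/1929
back: M4=407/1929
back: M3=-1085/178−69/178·407/1929=-3972/643
back: M2=303/23−6/23·-3972/643=9507/643
back: M1=-5/2−1/6·9507/643=-3192/643
M: M0=0, M1=-3192/643, M2=9507/643, M3=-3972/643, M4=407/1929, M5=0
seg 0: a=-1, c=M0/2=0, d=(M1−M0)/(6·2)=-266/643, b=Δ0−h0·(2M0+M1)/6=2771/1286
seg 1: a=0, c=M1/2=-1596/643, d=(M2−M1)/(6·1)=4233/1286, b=Δ1−h1·(2M1+M2)/6=-3613/1286
seg 2: a=-2, c=M2/2=9507/1286, d=(M3−M2)/(6·1)=-4493/1286, b=Δ2−h2·(2M2+M3)/6=1351/643
seg 3: a=4, c=M3/2=-1986/643, d=(M4−M3)/(6·3)=12323/34722, b=Δ3−h3·(2M3+M4)/6=8237/1286
seg 4: a=5, c=M4/2=407/3858, d=(M5−M4)/(6·3)=-407/34722, b=Δ4−h4·(2M4+M5)/6=-1636/643
t_q=7/2 → seg 2, τ=1/2; S=-2+1351/643·τ+9507/1286·τ²+-4493/1286·τ³=4753/10288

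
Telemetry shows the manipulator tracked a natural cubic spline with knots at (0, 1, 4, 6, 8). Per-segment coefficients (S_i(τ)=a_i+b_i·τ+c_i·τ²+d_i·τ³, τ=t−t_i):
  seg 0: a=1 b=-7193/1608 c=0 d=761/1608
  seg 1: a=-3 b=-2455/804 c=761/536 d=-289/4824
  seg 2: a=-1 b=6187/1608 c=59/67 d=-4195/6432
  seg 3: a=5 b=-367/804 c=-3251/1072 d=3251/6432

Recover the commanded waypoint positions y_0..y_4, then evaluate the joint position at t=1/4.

y_0=1 y_1=-3 y_2=-1 y_3=5 y_4=-4
S(1/4) = -3805/34304

y_0 = S_0(0) = a_0 = 1
y_1 = S_1(0) = a_1 = -3
y_2 = S_2(0) = a_2 = -1
y_3 = S_3(0) = a_3 = 5
y_4 = S_3(2) = -4
t_q=1/4 is in segment 0 (τ=1/4); S_0(τ)=-3805/34304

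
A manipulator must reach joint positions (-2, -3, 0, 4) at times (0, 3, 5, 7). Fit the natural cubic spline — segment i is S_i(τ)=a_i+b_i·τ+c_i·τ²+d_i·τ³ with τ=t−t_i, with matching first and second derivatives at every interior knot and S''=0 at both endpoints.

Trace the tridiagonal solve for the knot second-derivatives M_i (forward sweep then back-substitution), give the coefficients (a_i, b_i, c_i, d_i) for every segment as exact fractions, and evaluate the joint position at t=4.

  seg 0: a=-2 b=-199/228 c=0 d=41/684
  seg 1: a=-3 b=85/114 c=41/76 d=-37/456
  seg 2: a=0 b=110/57 c=1/19 d=-1/114
S(4) = -273/152

Δ: Δ0=-1/3, Δ1=3/2, Δ2=2
row 1: diag=10, rhs=11; c'=1/5, d'=11/10
row 2: denom=8−2·1/5=38/5; d'=(3−2·11/10)/(38/5)=2/19
back: M2=2/19
back: M1=11/10−1/5·2/19=41/38
M: M0=0, M1=41/38, M2=2/19, M3=0
seg 0: a=-2, c=M0/2=0, d=(M1−M0)/(6·3)=41/684, b=Δ0−h0·(2M0+M1)/6=-199/228
seg 1: a=-3, c=M1/2=41/76, d=(M2−M1)/(6·2)=-37/456, b=Δ1−h1·(2M1+M2)/6=85/114
seg 2: a=0, c=M2/2=1/19, d=(M3−M2)/(6·2)=-1/114, b=Δ2−h2·(2M2+M3)/6=110/57
t_q=4 → seg 1, τ=1; S=-3+85/114·τ+41/76·τ²+-37/456·τ³=-273/152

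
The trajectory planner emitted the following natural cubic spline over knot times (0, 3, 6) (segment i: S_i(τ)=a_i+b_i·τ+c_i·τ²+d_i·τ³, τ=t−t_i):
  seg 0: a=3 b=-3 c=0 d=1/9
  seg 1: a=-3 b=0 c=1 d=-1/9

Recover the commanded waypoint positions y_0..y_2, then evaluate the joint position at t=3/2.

y_0=3 y_1=-3 y_2=3
S(3/2) = -9/8

y_0 = S_0(0) = a_0 = 3
y_1 = S_1(0) = a_1 = -3
y_2 = S_1(3) = 3
t_q=3/2 is in segment 0 (τ=3/2); S_0(τ)=-9/8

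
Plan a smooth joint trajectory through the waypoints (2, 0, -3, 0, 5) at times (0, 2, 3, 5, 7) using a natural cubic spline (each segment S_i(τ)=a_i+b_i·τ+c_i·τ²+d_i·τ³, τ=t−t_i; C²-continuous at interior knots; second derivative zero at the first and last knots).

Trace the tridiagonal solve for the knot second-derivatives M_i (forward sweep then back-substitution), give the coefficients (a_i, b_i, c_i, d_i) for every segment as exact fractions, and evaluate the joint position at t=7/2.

  seg 0: a=2 b=-3/64 c=0 d=-61/256
  seg 1: a=0 b=-93/32 c=-183/128 d=171/128
  seg 2: a=-3 b=-225/128 c=165/64 d=-243/512
  seg 3: a=0 b=183/64 c=-69/256 d=23/512
S(7/2) = -13491/4096

Δ: Δ0=-1, Δ1=-3, Δ2=3/2, Δ3=5/2
row 1: diag=6, rhs=-12; c'=1/6, d'=-2
row 2: denom=6−1·1/6=35/6; d'=(27−1·-2)/(35/6)=174/35
row 3: denom=8−2·12/35=256/35; d'=(6−2·174/35)/(256/35)=-69/128
back: M3=-69/128
back: M2=174/35−12/35·-69/128=165/32
back: M1=-2−1/6·165/32=-183/64
M: M0=0, M1=-183/64, M2=165/32, M3=-69/128, M4=0
seg 0: a=2, c=M0/2=0, d=(M1−M0)/(6·2)=-61/256, b=Δ0−h0·(2M0+M1)/6=-3/64
seg 1: a=0, c=M1/2=-183/128, d=(M2−M1)/(6·1)=171/128, b=Δ1−h1·(2M1+M2)/6=-93/32
seg 2: a=-3, c=M2/2=165/64, d=(M3−M2)/(6·2)=-243/512, b=Δ2−h2·(2M2+M3)/6=-225/128
seg 3: a=0, c=M3/2=-69/256, d=(M4−M3)/(6·2)=23/512, b=Δ3−h3·(2M3+M4)/6=183/64
t_q=7/2 → seg 2, τ=1/2; S=-3+-225/128·τ+165/64·τ²+-243/512·τ³=-13491/4096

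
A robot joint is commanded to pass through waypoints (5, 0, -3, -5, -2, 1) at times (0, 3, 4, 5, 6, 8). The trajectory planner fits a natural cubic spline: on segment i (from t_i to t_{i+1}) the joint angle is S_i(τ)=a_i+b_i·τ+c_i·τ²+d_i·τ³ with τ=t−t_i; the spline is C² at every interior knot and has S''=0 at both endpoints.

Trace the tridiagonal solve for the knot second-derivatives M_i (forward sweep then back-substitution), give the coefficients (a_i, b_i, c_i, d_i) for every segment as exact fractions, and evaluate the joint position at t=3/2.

Δ: Δ0=-5/3, Δ1=-3, Δ2=-2, Δ3=3, Δ4=3/2
row 1: diag=8, rhs=-8; c'=1/8, d'=-1
row 2: denom=4−1·1/8=31/8; d'=(6−1·-1)/(31/8)=56/31
row 3: denom=4−1·8/31=116/31; d'=(30−1·56/31)/(116/31)=437/58
row 4: denom=6−1·31/116=665/116; d'=(-9−1·437/58)/(665/116)=-274/95
back: M4=-274/95
back: M3=437/58−31/116·-274/95=789/95
back: M2=56/31−8/31·789/95=-32/95
back: M1=-1−1/8·-32/95=-91/95
M: M0=0, M1=-91/95, M2=-32/95, M3=789/95, M4=-274/95, M5=0
seg 0: a=5, c=M0/2=0, d=(M1−M0)/(6·3)=-91/1710, b=Δ0−h0·(2M0+M1)/6=-677/570
seg 1: a=0, c=M1/2=-91/190, d=(M2−M1)/(6·1)=59/570, b=Δ1−h1·(2M1+M2)/6=-748/285
seg 2: a=-3, c=M2/2=-16/95, d=(M3−M2)/(6·1)=821/570, b=Δ2−h2·(2M2+M3)/6=-373/114
seg 3: a=-5, c=M3/2=789/190, d=(M4−M3)/(6·1)=-1063/570, b=Δ3−h3·(2M3+M4)/6=203/285
seg 4: a=-2, c=M4/2=-137/95, d=(M5−M4)/(6·2)=137/570, b=Δ4−h4·(2M4+M5)/6=1951/570
t_q=3/2 → seg 0, τ=3/2; S=5+-677/570·τ+0·τ²+-91/1710·τ³=4619/1520

  seg 0: a=5 b=-677/570 c=0 d=-91/1710
  seg 1: a=0 b=-748/285 c=-91/190 d=59/570
  seg 2: a=-3 b=-373/114 c=-16/95 d=821/570
  seg 3: a=-5 b=203/285 c=789/190 d=-1063/570
  seg 4: a=-2 b=1951/570 c=-137/95 d=137/570
S(3/2) = 4619/1520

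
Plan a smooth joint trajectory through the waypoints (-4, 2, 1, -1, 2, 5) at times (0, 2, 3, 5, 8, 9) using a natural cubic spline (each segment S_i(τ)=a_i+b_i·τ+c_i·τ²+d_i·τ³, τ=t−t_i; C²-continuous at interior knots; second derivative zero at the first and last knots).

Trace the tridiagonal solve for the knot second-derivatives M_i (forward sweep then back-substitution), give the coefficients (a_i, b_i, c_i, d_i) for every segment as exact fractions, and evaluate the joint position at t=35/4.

  seg 0: a=-4 b=9991/2293 c=0 d=-778/2293
  seg 1: a=2 b=655/2293 c=-4668/2293 d=1720/2293
  seg 2: a=1 b=-3521/2293 c=492/2293 d=61/2293
  seg 3: a=-1 b=-821/2293 c=858/2293 d=60/2293
  seg 4: a=2 b=5947/2293 c=1398/2293 d=-466/2293
S(35/4) = 308353/73376

Δ: Δ0=3, Δ1=-1, Δ2=-1, Δ3=1, Δ4=3
row 1: diag=6, rhs=-24; c'=1/6, d'=-4
row 2: denom=6−1·1/6=35/6; d'=(0−1·-4)/(35/6)=24/35
row 3: denom=10−2·12/35=326/35; d'=(12−2·24/35)/(326/35)=186/163
row 4: denom=8−3·105/326=2293/326; d'=(12−3·186/163)/(2293/326)=2796/2293
back: M4=2796/2293
back: M3=186/163−105/326·2796/2293=1716/2293
back: M2=24/35−12/35·1716/2293=984/2293
back: M1=-4−1/6·984/2293=-9336/2293
M: M0=0, M1=-9336/2293, M2=984/2293, M3=1716/2293, M4=2796/2293, M5=0
seg 0: a=-4, c=M0/2=0, d=(M1−M0)/(6·2)=-778/2293, b=Δ0−h0·(2M0+M1)/6=9991/2293
seg 1: a=2, c=M1/2=-4668/2293, d=(M2−M1)/(6·1)=1720/2293, b=Δ1−h1·(2M1+M2)/6=655/2293
seg 2: a=1, c=M2/2=492/2293, d=(M3−M2)/(6·2)=61/2293, b=Δ2−h2·(2M2+M3)/6=-3521/2293
seg 3: a=-1, c=M3/2=858/2293, d=(M4−M3)/(6·3)=60/2293, b=Δ3−h3·(2M3+M4)/6=-821/2293
seg 4: a=2, c=M4/2=1398/2293, d=(M5−M4)/(6·1)=-466/2293, b=Δ4−h4·(2M4+M5)/6=5947/2293
t_q=35/4 → seg 4, τ=3/4; S=2+5947/2293·τ+1398/2293·τ²+-466/2293·τ³=308353/73376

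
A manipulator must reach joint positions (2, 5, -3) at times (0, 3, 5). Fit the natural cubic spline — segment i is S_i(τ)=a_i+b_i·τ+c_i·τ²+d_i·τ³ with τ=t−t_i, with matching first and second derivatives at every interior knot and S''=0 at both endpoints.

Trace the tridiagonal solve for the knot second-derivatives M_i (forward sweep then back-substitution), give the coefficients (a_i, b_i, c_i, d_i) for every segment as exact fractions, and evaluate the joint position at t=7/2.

  seg 0: a=2 b=5/2 c=0 d=-1/6
  seg 1: a=5 b=-2 c=-3/2 d=1/4
S(7/2) = 117/32

Δ: Δ0=1, Δ1=-4
row 1: diag=10, rhs=-30; c'=1/5, d'=-3
back: M1=-3
M: M0=0, M1=-3, M2=0
seg 0: a=2, c=M0/2=0, d=(M1−M0)/(6·3)=-1/6, b=Δ0−h0·(2M0+M1)/6=5/2
seg 1: a=5, c=M1/2=-3/2, d=(M2−M1)/(6·2)=1/4, b=Δ1−h1·(2M1+M2)/6=-2
t_q=7/2 → seg 1, τ=1/2; S=5+-2·τ+-3/2·τ²+1/4·τ³=117/32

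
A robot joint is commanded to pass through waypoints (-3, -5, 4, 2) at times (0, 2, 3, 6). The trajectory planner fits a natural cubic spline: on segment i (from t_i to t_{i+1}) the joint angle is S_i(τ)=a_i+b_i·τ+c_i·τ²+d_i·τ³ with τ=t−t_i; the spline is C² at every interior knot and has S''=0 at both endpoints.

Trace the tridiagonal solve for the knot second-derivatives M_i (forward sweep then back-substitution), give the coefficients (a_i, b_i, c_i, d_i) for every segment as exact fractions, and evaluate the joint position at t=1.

  seg 0: a=-3 b=-679/141 c=0 d=269/282
  seg 1: a=-5 b=935/141 c=269/47 d=-473/141
  seg 2: a=4 b=1130/141 c=-204/47 d=68/141
S(1) = -645/94

Δ: Δ0=-1, Δ1=9, Δ2=-2/3
row 1: diag=6, rhs=60; c'=1/6, d'=10
row 2: denom=8−1·1/6=47/6; d'=(-58−1·10)/(47/6)=-408/47
back: M2=-408/47
back: M1=10−1/6·-408/47=538/47
M: M0=0, M1=538/47, M2=-408/47, M3=0
seg 0: a=-3, c=M0/2=0, d=(M1−M0)/(6·2)=269/282, b=Δ0−h0·(2M0+M1)/6=-679/141
seg 1: a=-5, c=M1/2=269/47, d=(M2−M1)/(6·1)=-473/141, b=Δ1−h1·(2M1+M2)/6=935/141
seg 2: a=4, c=M2/2=-204/47, d=(M3−M2)/(6·3)=68/141, b=Δ2−h2·(2M2+M3)/6=1130/141
t_q=1 → seg 0, τ=1; S=-3+-679/141·τ+0·τ²+269/282·τ³=-645/94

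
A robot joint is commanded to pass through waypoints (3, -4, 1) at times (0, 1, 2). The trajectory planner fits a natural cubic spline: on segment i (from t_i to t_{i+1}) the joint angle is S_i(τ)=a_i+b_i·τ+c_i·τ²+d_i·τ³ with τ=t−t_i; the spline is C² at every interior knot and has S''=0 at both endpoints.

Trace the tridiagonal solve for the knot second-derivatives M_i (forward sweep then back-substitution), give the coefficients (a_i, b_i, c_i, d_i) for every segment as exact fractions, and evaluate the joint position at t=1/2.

Δ: Δ0=-7, Δ1=5
row 1: diag=4, rhs=72; c'=1/4, d'=18
back: M1=18
M: M0=0, M1=18, M2=0
seg 0: a=3, c=M0/2=0, d=(M1−M0)/(6·1)=3, b=Δ0−h0·(2M0+M1)/6=-10
seg 1: a=-4, c=M1/2=9, d=(M2−M1)/(6·1)=-3, b=Δ1−h1·(2M1+M2)/6=-1
t_q=1/2 → seg 0, τ=1/2; S=3+-10·τ+0·τ²+3·τ³=-13/8

  seg 0: a=3 b=-10 c=0 d=3
  seg 1: a=-4 b=-1 c=9 d=-3
S(1/2) = -13/8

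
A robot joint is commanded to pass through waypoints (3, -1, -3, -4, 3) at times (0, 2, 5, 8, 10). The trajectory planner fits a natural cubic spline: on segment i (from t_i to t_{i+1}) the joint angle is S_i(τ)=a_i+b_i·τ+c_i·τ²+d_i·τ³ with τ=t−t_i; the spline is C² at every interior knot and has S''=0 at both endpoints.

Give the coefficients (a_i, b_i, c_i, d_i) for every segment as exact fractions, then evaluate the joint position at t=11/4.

Δ: Δ0=-2, Δ1=-2/3, Δ2=-1/3, Δ3=7/2
row 1: diag=10, rhs=8; c'=3/10, d'=4/5
row 2: denom=12−3·3/10=111/10; d'=(2−3·4/5)/(111/10)=-4/111
row 3: denom=10−3·10/37=340/37; d'=(23−3·-4/111)/(340/37)=171/68
back: M3=171/68
back: M2=-4/111−10/37·171/68=-73/102
back: M1=4/5−3/10·-73/102=69/68
M: M0=0, M1=69/68, M2=-73/102, M3=171/68, M4=0
seg 0: a=3, c=M0/2=0, d=(M1−M0)/(6·2)=23/272, b=Δ0−h0·(2M0+M1)/6=-159/68
seg 1: a=-1, c=M1/2=69/136, d=(M2−M1)/(6·3)=-353/3672, b=Δ1−h1·(2M1+M2)/6=-45/34
seg 2: a=-3, c=M2/2=-73/204, d=(M3−M2)/(6·3)=659/3672, b=Δ2−h2·(2M2+M3)/6=-7/8
seg 3: a=-4, c=M3/2=171/136, d=(M4−M3)/(6·2)=-57/272, b=Δ3−h3·(2M3+M4)/6=31/17
t_q=11/4 → seg 1, τ=3/4; S=-1+-45/34·τ+69/136·τ²+-353/3672·τ³=-15213/8704

  seg 0: a=3 b=-159/68 c=0 d=23/272
  seg 1: a=-1 b=-45/34 c=69/136 d=-353/3672
  seg 2: a=-3 b=-7/8 c=-73/204 d=659/3672
  seg 3: a=-4 b=31/17 c=171/136 d=-57/272
S(11/4) = -15213/8704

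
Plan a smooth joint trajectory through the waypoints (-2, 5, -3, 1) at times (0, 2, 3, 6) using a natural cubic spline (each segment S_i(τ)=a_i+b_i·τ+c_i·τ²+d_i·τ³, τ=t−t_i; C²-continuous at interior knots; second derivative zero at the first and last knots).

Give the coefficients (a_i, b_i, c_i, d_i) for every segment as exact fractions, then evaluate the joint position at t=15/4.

  seg 0: a=-2 b=2203/282 c=0 d=-152/141
  seg 1: a=5 b=-1445/282 c=-304/47 d=1013/282
  seg 2: a=-3 b=-1027/141 c=405/94 d=-45/94
S(15/4) = -37547/6016

Δ: Δ0=7/2, Δ1=-8, Δ2=4/3
row 1: diag=6, rhs=-69; c'=1/6, d'=-23/2
row 2: denom=8−1·1/6=47/6; d'=(56−1·-23/2)/(47/6)=405/47
back: M2=405/47
back: M1=-23/2−1/6·405/47=-608/47
M: M0=0, M1=-608/47, M2=405/47, M3=0
seg 0: a=-2, c=M0/2=0, d=(M1−M0)/(6·2)=-152/141, b=Δ0−h0·(2M0+M1)/6=2203/282
seg 1: a=5, c=M1/2=-304/47, d=(M2−M1)/(6·1)=1013/282, b=Δ1−h1·(2M1+M2)/6=-1445/282
seg 2: a=-3, c=M2/2=405/94, d=(M3−M2)/(6·3)=-45/94, b=Δ2−h2·(2M2+M3)/6=-1027/141
t_q=15/4 → seg 2, τ=3/4; S=-3+-1027/141·τ+405/94·τ²+-45/94·τ³=-37547/6016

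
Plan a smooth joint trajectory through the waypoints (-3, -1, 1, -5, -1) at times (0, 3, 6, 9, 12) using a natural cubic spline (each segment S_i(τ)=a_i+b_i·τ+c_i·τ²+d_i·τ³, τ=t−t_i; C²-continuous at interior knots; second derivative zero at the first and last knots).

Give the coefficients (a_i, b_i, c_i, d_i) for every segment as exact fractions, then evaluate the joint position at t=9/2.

Δ: Δ0=2/3, Δ1=2/3, Δ2=-2, Δ3=4/3
row 1: diag=12, rhs=0; c'=1/4, d'=0
row 2: denom=12−3·1/4=45/4; d'=(-16−3·0)/(45/4)=-64/45
row 3: denom=12−3·4/15=56/5; d'=(20−3·-64/45)/(56/5)=13/6
back: M3=13/6
back: M2=-64/45−4/15·13/6=-2
back: M1=0−1/4·-2=1/2
M: M0=0, M1=1/2, M2=-2, M3=13/6, M4=0
seg 0: a=-3, c=M0/2=0, d=(M1−M0)/(6·3)=1/36, b=Δ0−h0·(2M0+M1)/6=5/12
seg 1: a=-1, c=M1/2=1/4, d=(M2−M1)/(6·3)=-5/36, b=Δ1−h1·(2M1+M2)/6=7/6
seg 2: a=1, c=M2/2=-1, d=(M3−M2)/(6·3)=25/108, b=Δ2−h2·(2M2+M3)/6=-13/12
seg 3: a=-5, c=M3/2=13/12, d=(M4−M3)/(6·3)=-13/108, b=Δ3−h3·(2M3+M4)/6=-5/6
t_q=9/2 → seg 1, τ=3/2; S=-1+7/6·τ+1/4·τ²+-5/36·τ³=27/32

  seg 0: a=-3 b=5/12 c=0 d=1/36
  seg 1: a=-1 b=7/6 c=1/4 d=-5/36
  seg 2: a=1 b=-13/12 c=-1 d=25/108
  seg 3: a=-5 b=-5/6 c=13/12 d=-13/108
S(9/2) = 27/32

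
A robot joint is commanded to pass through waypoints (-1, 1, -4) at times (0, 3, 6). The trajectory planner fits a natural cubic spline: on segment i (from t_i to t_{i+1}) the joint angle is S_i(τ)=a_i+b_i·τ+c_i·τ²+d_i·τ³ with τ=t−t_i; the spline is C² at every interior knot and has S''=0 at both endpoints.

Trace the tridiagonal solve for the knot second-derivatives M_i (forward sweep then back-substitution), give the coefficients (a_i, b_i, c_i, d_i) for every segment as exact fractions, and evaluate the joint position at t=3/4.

Δ: Δ0=2/3, Δ1=-5/3
row 1: diag=12, rhs=-14; c'=1/4, d'=-7/6
back: M1=-7/6
M: M0=0, M1=-7/6, M2=0
seg 0: a=-1, c=M0/2=0, d=(M1−M0)/(6·3)=-7/108, b=Δ0−h0·(2M0+M1)/6=5/4
seg 1: a=1, c=M1/2=-7/12, d=(M2−M1)/(6·3)=7/108, b=Δ1−h1·(2M1+M2)/6=-1/2
t_q=3/4 → seg 0, τ=3/4; S=-1+5/4·τ+0·τ²+-7/108·τ³=-23/256

  seg 0: a=-1 b=5/4 c=0 d=-7/108
  seg 1: a=1 b=-1/2 c=-7/12 d=7/108
S(3/4) = -23/256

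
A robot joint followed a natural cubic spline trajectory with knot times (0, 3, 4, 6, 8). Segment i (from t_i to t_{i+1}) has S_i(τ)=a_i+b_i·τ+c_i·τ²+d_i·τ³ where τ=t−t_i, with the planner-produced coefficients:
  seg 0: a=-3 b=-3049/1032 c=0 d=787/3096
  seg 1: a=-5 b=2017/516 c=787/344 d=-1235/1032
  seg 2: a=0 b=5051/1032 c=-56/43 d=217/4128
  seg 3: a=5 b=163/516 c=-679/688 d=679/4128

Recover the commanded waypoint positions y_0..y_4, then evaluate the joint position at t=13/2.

y_0 = S_0(0) = a_0 = -3
y_1 = S_1(0) = a_1 = -5
y_2 = S_2(0) = a_2 = 0
y_3 = S_3(0) = a_3 = 5
y_4 = S_3(2) = 3
t_q=13/2 is in segment 3 (τ=1/2); S_3(τ)=54289/11008

y_0=-3 y_1=-5 y_2=0 y_3=5 y_4=3
S(13/2) = 54289/11008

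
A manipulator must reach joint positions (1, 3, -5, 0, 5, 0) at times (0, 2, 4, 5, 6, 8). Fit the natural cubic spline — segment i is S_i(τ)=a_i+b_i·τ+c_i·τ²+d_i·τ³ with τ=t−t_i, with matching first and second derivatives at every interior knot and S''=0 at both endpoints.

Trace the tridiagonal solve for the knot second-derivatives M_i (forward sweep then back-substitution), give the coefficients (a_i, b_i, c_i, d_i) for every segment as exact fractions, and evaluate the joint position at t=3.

  seg 0: a=1 b=1541/482 c=0 d=-1059/1928
  seg 1: a=3 b=-818/241 c=-3177/964 d=2885/1928
  seg 2: a=-5 b=665/482 c=2739/482 d=-497/241
  seg 3: a=0 b=3161/482 c=-243/482 d=-254/241
  seg 4: a=5 b=1151/482 c=-1767/482 d=589/964
S(3) = -4229/1928

Δ: Δ0=1, Δ1=-4, Δ2=5, Δ3=5, Δ4=-5/2
row 1: diag=8, rhs=-30; c'=1/4, d'=-15/4
row 2: denom=6−2·1/4=11/2; d'=(54−2·-15/4)/(11/2)=123/11
row 3: denom=4−1·2/11=42/11; d'=(0−1·123/11)/(42/11)=-41/14
row 4: denom=6−1·11/42=241/42; d'=(-45−1·-41/14)/(241/42)=-1767/241
back: M4=-1767/241
back: M3=-41/14−11/42·-1767/241=-243/241
back: M2=123/11−2/11·-243/241=2739/241
back: M1=-15/4−1/4·2739/241=-3177/482
M: M0=0, M1=-3177/482, M2=2739/241, M3=-243/241, M4=-1767/241, M5=0
seg 0: a=1, c=M0/2=0, d=(M1−M0)/(6·2)=-1059/1928, b=Δ0−h0·(2M0+M1)/6=1541/482
seg 1: a=3, c=M1/2=-3177/964, d=(M2−M1)/(6·2)=2885/1928, b=Δ1−h1·(2M1+M2)/6=-818/241
seg 2: a=-5, c=M2/2=2739/482, d=(M3−M2)/(6·1)=-497/241, b=Δ2−h2·(2M2+M3)/6=665/482
seg 3: a=0, c=M3/2=-243/482, d=(M4−M3)/(6·1)=-254/241, b=Δ3−h3·(2M3+M4)/6=3161/482
seg 4: a=5, c=M4/2=-1767/482, d=(M5−M4)/(6·2)=589/964, b=Δ4−h4·(2M4+M5)/6=1151/482
t_q=3 → seg 1, τ=1; S=3+-818/241·τ+-3177/964·τ²+2885/1928·τ³=-4229/1928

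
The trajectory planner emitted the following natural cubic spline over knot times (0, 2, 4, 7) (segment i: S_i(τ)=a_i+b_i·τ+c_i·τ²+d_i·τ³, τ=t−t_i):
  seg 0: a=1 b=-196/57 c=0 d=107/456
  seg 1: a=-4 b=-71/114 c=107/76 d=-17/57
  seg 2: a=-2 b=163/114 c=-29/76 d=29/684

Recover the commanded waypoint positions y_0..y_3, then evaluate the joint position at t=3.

y_0 = S_0(0) = a_0 = 1
y_1 = S_1(0) = a_1 = -4
y_2 = S_2(0) = a_2 = -2
y_3 = S_2(3) = 0
t_q=3 is in segment 1 (τ=1); S_1(τ)=-267/76

y_0=1 y_1=-4 y_2=-2 y_3=0
S(3) = -267/76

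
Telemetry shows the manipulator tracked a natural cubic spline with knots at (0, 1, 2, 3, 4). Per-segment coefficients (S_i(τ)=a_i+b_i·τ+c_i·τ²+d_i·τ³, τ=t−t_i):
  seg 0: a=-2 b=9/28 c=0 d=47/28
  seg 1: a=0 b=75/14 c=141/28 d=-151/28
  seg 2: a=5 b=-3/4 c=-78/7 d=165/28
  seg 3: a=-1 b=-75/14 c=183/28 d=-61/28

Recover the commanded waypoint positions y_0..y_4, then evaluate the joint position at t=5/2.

y_0 = S_0(0) = a_0 = -2
y_1 = S_1(0) = a_1 = 0
y_2 = S_2(0) = a_2 = 5
y_3 = S_3(0) = a_3 = -1
y_4 = S_3(1) = -2
t_q=5/2 is in segment 2 (τ=1/2); S_2(τ)=577/224

y_0=-2 y_1=0 y_2=5 y_3=-1 y_4=-2
S(5/2) = 577/224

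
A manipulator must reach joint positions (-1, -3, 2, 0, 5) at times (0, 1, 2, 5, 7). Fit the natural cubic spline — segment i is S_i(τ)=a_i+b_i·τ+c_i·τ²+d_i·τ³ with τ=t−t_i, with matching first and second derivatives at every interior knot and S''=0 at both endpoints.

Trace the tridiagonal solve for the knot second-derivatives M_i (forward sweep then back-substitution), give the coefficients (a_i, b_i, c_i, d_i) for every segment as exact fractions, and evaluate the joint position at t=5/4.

Δ: Δ0=-2, Δ1=5, Δ2=-2/3, Δ3=5/2
row 1: diag=4, rhs=42; c'=1/4, d'=21/2
row 2: denom=8−1·1/4=31/4; d'=(-34−1·21/2)/(31/4)=-178/31
row 3: denom=10−3·12/31=274/31; d'=(19−3·-178/31)/(274/31)=1123/274
back: M3=1123/274
back: M2=-178/31−12/31·1123/274=-1004/137
back: M1=21/2−1/4·-1004/137=3379/274
M: M0=0, M1=3379/274, M2=-1004/137, M3=1123/274, M4=0
seg 0: a=-1, c=M0/2=0, d=(M1−M0)/(6·1)=3379/1644, b=Δ0−h0·(2M0+M1)/6=-6667/1644
seg 1: a=-3, c=M1/2=3379/548, d=(M2−M1)/(6·1)=-5387/1644, b=Δ1−h1·(2M1+M2)/6=1735/822
seg 2: a=2, c=M2/2=-502/137, d=(M3−M2)/(6·3)=3131/4932, b=Δ2−h2·(2M2+M3)/6=7583/1644
seg 3: a=0, c=M3/2=1123/548, d=(M4−M3)/(6·2)=-1123/3288, b=Δ3−h3·(2M3+M4)/6=-191/822
t_q=5/4 → seg 1, τ=1/4; S=-3+1735/822·τ+3379/548·τ²+-5387/1644·τ³=-74989/35072

  seg 0: a=-1 b=-6667/1644 c=0 d=3379/1644
  seg 1: a=-3 b=1735/822 c=3379/548 d=-5387/1644
  seg 2: a=2 b=7583/1644 c=-502/137 d=3131/4932
  seg 3: a=0 b=-191/822 c=1123/548 d=-1123/3288
S(5/4) = -74989/35072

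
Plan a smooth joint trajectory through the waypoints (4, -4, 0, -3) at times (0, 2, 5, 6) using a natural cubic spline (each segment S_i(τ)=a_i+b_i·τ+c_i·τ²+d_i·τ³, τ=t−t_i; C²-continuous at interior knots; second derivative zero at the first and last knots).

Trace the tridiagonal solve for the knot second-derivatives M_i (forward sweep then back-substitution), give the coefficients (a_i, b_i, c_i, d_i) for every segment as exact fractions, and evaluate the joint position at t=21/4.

  seg 0: a=4 b=-1186/213 c=0 d=167/426
  seg 1: a=-4 b=-184/213 c=167/71 d=-115/213
  seg 2: a=0 b=-283/213 c=-178/71 d=178/213
S(21/4) = -1081/2272

Δ: Δ0=-4, Δ1=4/3, Δ2=-3
row 1: diag=10, rhs=32; c'=3/10, d'=16/5
row 2: denom=8−3·3/10=71/10; d'=(-26−3·16/5)/(71/10)=-356/71
back: M2=-356/71
back: M1=16/5−3/10·-356/71=334/71
M: M0=0, M1=334/71, M2=-356/71, M3=0
seg 0: a=4, c=M0/2=0, d=(M1−M0)/(6·2)=167/426, b=Δ0−h0·(2M0+M1)/6=-1186/213
seg 1: a=-4, c=M1/2=167/71, d=(M2−M1)/(6·3)=-115/213, b=Δ1−h1·(2M1+M2)/6=-184/213
seg 2: a=0, c=M2/2=-178/71, d=(M3−M2)/(6·1)=178/213, b=Δ2−h2·(2M2+M3)/6=-283/213
t_q=21/4 → seg 2, τ=1/4; S=0+-283/213·τ+-178/71·τ²+178/213·τ³=-1081/2272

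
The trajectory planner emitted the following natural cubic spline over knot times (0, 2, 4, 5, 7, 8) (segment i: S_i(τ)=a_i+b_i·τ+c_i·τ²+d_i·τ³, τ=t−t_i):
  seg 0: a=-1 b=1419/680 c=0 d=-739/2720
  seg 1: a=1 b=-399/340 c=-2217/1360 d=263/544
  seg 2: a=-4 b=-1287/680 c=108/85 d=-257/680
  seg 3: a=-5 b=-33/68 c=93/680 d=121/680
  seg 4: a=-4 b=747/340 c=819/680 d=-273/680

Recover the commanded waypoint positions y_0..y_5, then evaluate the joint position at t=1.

y_0 = S_0(0) = a_0 = -1
y_1 = S_1(0) = a_1 = 1
y_2 = S_2(0) = a_2 = -4
y_3 = S_3(0) = a_3 = -5
y_4 = S_4(0) = a_4 = -4
y_5 = S_4(1) = -1
t_q=1 is in segment 0 (τ=1); S_0(τ)=2217/2720

y_0=-1 y_1=1 y_2=-4 y_3=-5 y_4=-4 y_5=-1
S(1) = 2217/2720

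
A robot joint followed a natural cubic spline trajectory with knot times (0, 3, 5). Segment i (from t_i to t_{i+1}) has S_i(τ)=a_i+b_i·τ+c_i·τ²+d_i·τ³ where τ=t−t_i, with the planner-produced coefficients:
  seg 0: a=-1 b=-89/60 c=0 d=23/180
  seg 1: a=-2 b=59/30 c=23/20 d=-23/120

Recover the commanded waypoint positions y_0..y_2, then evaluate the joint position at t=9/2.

y_0=-1 y_1=-2 y_2=5
S(9/2) = 185/64

y_0 = S_0(0) = a_0 = -1
y_1 = S_1(0) = a_1 = -2
y_2 = S_1(2) = 5
t_q=9/2 is in segment 1 (τ=3/2); S_1(τ)=185/64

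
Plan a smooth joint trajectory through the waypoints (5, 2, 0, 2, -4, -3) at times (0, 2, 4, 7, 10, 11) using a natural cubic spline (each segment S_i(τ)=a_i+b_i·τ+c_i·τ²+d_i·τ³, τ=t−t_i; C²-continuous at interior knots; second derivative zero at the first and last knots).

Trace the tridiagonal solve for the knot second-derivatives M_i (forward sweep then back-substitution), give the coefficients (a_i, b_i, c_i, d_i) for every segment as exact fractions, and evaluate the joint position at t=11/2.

Δ: Δ0=-3/2, Δ1=-1, Δ2=2/3, Δ3=-2, Δ4=1
row 1: diag=8, rhs=3; c'=1/4, d'=3/8
row 2: denom=10−2·1/4=19/2; d'=(10−2·3/8)/(19/2)=37/38
row 3: denom=12−3·6/19=210/19; d'=(-16−3·37/38)/(210/19)=-719/420
row 4: denom=8−3·19/70=503/70; d'=(18−3·-719/420)/(503/70)=3239/1006
back: M4=3239/1006
back: M3=-719/420−19/70·3239/1006=-3902/1509
back: M2=37/38−6/19·-3902/1509=1801/1006
back: M1=3/8−1/4·1801/1006=-73/1006
M: M0=0, M1=-73/1006, M2=1801/1006, M3=-3902/1509, M4=3239/1006, M5=0
seg 0: a=5, c=M0/2=0, d=(M1−M0)/(6·2)=-73/12072, b=Δ0−h0·(2M0+M1)/6=-2227/1509
seg 1: a=2, c=M1/2=-73/2012, d=(M2−M1)/(6·2)=937/6036, b=Δ1−h1·(2M1+M2)/6=-4673/3018
seg 2: a=0, c=M2/2=1801/2012, d=(M3−M2)/(6·3)=-13207/54324, b=Δ2−h2·(2M2+M3)/6=511/3018
seg 3: a=2, c=M3/2=-1951/1509, d=(M4−M3)/(6·3)=17521/54324, b=Δ3−h3·(2M3+M4)/6=-6181/6036
seg 4: a=-4, c=M4/2=3239/2012, d=(M5−M4)/(6·1)=-3239/6036, b=Δ4−h4·(2M4+M5)/6=-221/3018
t_q=11/2 → seg 2, τ=3/2; S=0+511/3018·τ+1801/2012·τ²+-13207/54324·τ³=23299/16096

  seg 0: a=5 b=-2227/1509 c=0 d=-73/12072
  seg 1: a=2 b=-4673/3018 c=-73/2012 d=937/6036
  seg 2: a=0 b=511/3018 c=1801/2012 d=-13207/54324
  seg 3: a=2 b=-6181/6036 c=-1951/1509 d=17521/54324
  seg 4: a=-4 b=-221/3018 c=3239/2012 d=-3239/6036
S(11/2) = 23299/16096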